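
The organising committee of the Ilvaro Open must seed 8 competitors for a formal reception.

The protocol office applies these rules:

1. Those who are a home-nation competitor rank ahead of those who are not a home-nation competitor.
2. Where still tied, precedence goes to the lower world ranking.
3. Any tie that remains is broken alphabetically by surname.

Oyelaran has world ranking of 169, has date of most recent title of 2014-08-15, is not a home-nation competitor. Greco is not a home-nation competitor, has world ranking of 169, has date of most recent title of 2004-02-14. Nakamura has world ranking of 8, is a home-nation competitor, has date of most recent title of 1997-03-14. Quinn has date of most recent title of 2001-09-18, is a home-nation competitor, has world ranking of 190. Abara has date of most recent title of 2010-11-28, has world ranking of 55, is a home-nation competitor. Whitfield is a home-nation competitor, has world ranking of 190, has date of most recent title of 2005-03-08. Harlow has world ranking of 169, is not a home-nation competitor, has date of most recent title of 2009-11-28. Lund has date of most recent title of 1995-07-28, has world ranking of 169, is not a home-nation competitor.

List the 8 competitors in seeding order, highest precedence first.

Nakamura, Abara, Quinn, Whitfield, Greco, Harlow, Lund, Oyelaran

By the first rule: Nakamura, Abara, Quinn and Whitfield (each a home-nation competitor); then Greco, Harlow, Lund and Oyelaran (each not a home-nation competitor).
Among Nakamura, Abara, Quinn and Whitfield, by world ranking (lower first): Nakamura (8) before Abara (55) before Quinn and Whitfield (190).
Among Quinn and Whitfield, alphabetically by surname: Quinn before Whitfield.
Greco, Harlow, Lund and Oyelaran all have world ranking 169, so the next rule applies.
Among Greco, Harlow, Lund and Oyelaran, alphabetically by surname: Greco before Harlow before Lund before Oyelaran.
Full order: Nakamura, Abara, Quinn, Whitfield, Greco, Harlow, Lund, Oyelaran.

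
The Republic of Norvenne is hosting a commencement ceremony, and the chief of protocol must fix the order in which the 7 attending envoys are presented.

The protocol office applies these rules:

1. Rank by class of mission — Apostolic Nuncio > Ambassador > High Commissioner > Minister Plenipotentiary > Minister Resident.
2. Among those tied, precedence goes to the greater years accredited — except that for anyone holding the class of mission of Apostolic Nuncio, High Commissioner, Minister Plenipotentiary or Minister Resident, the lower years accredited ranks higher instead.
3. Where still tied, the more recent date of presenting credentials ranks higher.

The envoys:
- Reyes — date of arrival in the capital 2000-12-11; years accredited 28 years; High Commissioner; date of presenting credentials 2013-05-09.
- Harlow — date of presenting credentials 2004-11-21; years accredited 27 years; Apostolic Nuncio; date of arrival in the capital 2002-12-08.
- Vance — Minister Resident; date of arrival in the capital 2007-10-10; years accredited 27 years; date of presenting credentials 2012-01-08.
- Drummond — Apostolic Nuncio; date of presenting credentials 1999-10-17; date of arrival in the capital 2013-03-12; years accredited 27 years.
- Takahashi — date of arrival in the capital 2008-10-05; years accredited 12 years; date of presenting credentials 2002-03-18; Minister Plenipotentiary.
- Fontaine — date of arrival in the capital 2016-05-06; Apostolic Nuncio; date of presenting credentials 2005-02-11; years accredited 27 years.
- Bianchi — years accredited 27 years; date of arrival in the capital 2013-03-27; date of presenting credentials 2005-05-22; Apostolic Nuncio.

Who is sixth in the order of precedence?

By class of mission: Bianchi, Fontaine, Harlow and Drummond (Apostolic Nuncio); then Reyes (High Commissioner); then Takahashi (Minister Plenipotentiary); then Vance (Minister Resident).
Bianchi, Fontaine, Harlow and Drummond all have years accredited 27 years, so the next rule applies.
Among Bianchi, Fontaine, Harlow and Drummond, by date of presenting credentials (later first): Bianchi (2005-05-22) before Fontaine (2005-02-11) before Harlow (2004-11-21) before Drummond (1999-10-17).
Order: Bianchi, Fontaine, Harlow, Drummond, Reyes, Takahashi, Vance.

Takahashi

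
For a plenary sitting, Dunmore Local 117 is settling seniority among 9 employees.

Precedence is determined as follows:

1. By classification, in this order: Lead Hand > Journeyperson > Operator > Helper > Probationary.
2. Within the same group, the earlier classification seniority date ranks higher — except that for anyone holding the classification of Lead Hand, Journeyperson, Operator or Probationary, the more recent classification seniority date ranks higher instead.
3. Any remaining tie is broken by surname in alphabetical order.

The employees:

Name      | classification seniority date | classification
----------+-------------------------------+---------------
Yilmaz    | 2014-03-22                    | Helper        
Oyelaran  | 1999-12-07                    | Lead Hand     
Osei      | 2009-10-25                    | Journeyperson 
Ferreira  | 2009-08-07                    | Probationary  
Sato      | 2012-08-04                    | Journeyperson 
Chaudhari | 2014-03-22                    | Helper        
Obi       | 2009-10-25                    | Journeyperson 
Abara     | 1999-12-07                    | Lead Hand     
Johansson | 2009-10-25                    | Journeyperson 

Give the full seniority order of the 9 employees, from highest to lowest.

Abara, Oyelaran, Sato, Johansson, Obi, Osei, Chaudhari, Yilmaz, Ferreira

By classification: Abara and Oyelaran (Lead Hand); then Sato, Johansson, Obi and Osei (Journeyperson); then Chaudhari and Yilmaz (Helper); then Ferreira (Probationary).
Abara and Oyelaran both have classification seniority date 1999-12-07, so the next rule applies.
Among Abara and Oyelaran, alphabetically by surname: Abara before Oyelaran.
Among Sato, Johansson, Obi and Osei, by classification seniority date (later first) (reversed rule for this group): Sato (2012-08-04) before Johansson, Obi and Osei (2009-10-25).
Among Johansson, Obi and Osei, alphabetically by surname: Johansson before Obi before Osei.
Chaudhari and Yilmaz both have classification seniority date 2014-03-22, so the next rule applies.
Among Chaudhari and Yilmaz, alphabetically by surname: Chaudhari before Yilmaz.
Full order: Abara, Oyelaran, Sato, Johansson, Obi, Osei, Chaudhari, Yilmaz, Ferreira.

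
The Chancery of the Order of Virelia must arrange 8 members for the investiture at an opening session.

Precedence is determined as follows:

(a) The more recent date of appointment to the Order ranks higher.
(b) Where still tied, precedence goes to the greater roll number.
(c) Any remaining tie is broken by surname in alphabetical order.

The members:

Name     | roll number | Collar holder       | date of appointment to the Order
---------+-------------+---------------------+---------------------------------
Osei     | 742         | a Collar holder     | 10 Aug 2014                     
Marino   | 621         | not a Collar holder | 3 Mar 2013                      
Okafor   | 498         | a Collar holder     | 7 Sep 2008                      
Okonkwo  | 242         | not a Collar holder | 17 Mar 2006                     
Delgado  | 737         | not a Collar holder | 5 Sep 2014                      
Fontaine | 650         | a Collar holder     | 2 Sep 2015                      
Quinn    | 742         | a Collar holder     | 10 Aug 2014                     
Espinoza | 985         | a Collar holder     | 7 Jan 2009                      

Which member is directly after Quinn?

By date of appointment to the Order (later first): Fontaine (2 Sep 2015); then Delgado (5 Sep 2014); then Osei and Quinn (both 10 Aug 2014); then Marino (3 Mar 2013); then Espinoza (7 Jan 2009); then Okafor (7 Sep 2008); then Okonkwo (17 Mar 2006).
Osei and Quinn both have roll number 742, so the next rule applies.
Among Osei and Quinn, alphabetically by surname: Osei before Quinn.
Order: Fontaine, Delgado, Osei, Quinn, Marino, Espinoza, Okafor, Okonkwo.

Marino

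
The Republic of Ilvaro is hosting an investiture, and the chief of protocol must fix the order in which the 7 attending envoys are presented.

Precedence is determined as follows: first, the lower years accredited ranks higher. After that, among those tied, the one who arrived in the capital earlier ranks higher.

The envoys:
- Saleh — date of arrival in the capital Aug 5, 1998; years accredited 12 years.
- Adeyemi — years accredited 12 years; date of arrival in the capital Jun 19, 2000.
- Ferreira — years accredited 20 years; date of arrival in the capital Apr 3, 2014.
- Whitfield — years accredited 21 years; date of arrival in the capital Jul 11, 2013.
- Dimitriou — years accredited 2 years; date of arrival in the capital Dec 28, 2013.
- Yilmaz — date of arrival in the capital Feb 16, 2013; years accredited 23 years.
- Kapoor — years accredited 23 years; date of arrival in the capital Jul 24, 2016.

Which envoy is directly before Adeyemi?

Saleh

By years accredited (lower first): Dimitriou (2 years); then Saleh and Adeyemi (both 12 years); then Ferreira (20 years); then Whitfield (21 years); then Yilmaz and Kapoor (both 23 years).
Among Saleh and Adeyemi, by date of arrival in the capital (earlier first): Saleh (Aug 5, 1998) before Adeyemi (Jun 19, 2000).
Among Yilmaz and Kapoor, by date of arrival in the capital (earlier first): Yilmaz (Feb 16, 2013) before Kapoor (Jul 24, 2016).
Order: Dimitriou, Saleh, Adeyemi, Ferreira, Whitfield, Yilmaz, Kapoor.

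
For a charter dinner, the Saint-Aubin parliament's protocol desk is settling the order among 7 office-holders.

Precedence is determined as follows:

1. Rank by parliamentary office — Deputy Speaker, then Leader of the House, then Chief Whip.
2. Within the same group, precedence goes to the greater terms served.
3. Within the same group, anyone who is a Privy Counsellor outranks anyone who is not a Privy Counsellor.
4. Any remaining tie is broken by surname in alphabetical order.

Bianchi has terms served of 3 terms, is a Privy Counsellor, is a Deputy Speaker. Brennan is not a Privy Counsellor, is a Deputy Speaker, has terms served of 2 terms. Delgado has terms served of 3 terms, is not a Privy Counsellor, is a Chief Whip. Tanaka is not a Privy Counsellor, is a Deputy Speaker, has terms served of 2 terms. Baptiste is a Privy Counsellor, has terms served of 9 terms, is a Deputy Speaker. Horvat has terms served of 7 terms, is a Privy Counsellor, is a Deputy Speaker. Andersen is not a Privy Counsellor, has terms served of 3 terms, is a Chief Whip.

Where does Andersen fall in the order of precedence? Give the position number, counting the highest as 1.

By parliamentary office: Baptiste, Horvat, Bianchi, Brennan and Tanaka (Deputy Speaker); then Andersen and Delgado (Chief Whip).
Among Baptiste, Horvat, Bianchi, Brennan and Tanaka, by terms served (higher first): Baptiste (9 terms) before Horvat (7 terms) before Bianchi (3 terms) before Brennan and Tanaka (2 terms).
Brennan and Tanaka are each not a Privy Counsellor, so the next rule applies.
Among Brennan and Tanaka, alphabetically by surname: Brennan before Tanaka.
Andersen and Delgado both have terms served 3 terms, so the next rule applies.
Andersen and Delgado are each not a Privy Counsellor, so the next rule applies.
Among Andersen and Delgado, alphabetically by surname: Andersen before Delgado.
Order: Baptiste, Horvat, Bianchi, Brennan, Tanaka, Andersen, Delgado. So position 6.

6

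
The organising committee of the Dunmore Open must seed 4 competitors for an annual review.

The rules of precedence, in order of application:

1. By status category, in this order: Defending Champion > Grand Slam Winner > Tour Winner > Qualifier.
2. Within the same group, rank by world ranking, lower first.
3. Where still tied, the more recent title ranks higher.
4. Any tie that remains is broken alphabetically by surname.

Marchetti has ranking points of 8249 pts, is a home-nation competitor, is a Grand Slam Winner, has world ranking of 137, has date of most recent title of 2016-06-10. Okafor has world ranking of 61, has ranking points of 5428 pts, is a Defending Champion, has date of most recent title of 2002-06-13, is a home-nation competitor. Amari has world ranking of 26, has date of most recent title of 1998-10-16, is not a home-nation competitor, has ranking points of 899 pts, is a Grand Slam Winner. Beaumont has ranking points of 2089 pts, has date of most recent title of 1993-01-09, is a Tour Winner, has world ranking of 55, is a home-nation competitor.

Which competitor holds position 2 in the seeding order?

Amari

By status category: Okafor (Defending Champion); then Amari and Marchetti (Grand Slam Winner); then Beaumont (Tour Winner).
Among Amari and Marchetti, by world ranking (lower first): Amari (26) before Marchetti (137).
Order: Okafor, Amari, Marchetti, Beaumont.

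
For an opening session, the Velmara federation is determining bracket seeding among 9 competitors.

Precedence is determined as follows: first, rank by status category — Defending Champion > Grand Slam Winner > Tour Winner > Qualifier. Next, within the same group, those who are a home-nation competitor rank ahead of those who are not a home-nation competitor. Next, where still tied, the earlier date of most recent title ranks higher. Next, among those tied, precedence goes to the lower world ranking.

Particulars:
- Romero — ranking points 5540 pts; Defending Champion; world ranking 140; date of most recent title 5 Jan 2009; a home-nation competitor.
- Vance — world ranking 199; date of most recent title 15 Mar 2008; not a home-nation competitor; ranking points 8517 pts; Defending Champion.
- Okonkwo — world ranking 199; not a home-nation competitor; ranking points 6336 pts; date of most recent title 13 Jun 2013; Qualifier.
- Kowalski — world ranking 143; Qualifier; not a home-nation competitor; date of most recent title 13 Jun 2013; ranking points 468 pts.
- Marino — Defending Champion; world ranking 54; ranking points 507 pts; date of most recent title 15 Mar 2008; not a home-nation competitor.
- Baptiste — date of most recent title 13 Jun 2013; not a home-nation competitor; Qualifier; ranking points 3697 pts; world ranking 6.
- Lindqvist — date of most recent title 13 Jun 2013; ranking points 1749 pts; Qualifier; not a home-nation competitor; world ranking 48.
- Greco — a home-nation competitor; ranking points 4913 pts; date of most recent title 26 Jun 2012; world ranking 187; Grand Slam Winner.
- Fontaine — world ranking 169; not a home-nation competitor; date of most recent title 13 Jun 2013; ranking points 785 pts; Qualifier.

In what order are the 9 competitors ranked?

Romero, Marino, Vance, Greco, Baptiste, Lindqvist, Kowalski, Fontaine, Okonkwo

By status category: Romero, Marino and Vance (Defending Champion); then Greco (Grand Slam Winner); then Baptiste, Lindqvist, Kowalski, Fontaine and Okonkwo (Qualifier).
Among Romero, Marino and Vance, a home-nation competitor before not a home-nation competitor: Romero (a home-nation competitor) before Marino and Vance (not a home-nation competitor).
Marino and Vance both have date of most recent title 15 Mar 2008, so the next rule applies.
Among Marino and Vance, by world ranking (lower first): Marino (54) before Vance (199).
Baptiste, Lindqvist, Kowalski, Fontaine and Okonkwo are each not a home-nation competitor, so the next rule applies.
Baptiste, Lindqvist, Kowalski, Fontaine and Okonkwo all have date of most recent title 13 Jun 2013, so the next rule applies.
Among Baptiste, Lindqvist, Kowalski, Fontaine and Okonkwo, by world ranking (lower first): Baptiste (6) before Lindqvist (48) before Kowalski (143) before Fontaine (169) before Okonkwo (199).
Full order: Romero, Marino, Vance, Greco, Baptiste, Lindqvist, Kowalski, Fontaine, Okonkwo.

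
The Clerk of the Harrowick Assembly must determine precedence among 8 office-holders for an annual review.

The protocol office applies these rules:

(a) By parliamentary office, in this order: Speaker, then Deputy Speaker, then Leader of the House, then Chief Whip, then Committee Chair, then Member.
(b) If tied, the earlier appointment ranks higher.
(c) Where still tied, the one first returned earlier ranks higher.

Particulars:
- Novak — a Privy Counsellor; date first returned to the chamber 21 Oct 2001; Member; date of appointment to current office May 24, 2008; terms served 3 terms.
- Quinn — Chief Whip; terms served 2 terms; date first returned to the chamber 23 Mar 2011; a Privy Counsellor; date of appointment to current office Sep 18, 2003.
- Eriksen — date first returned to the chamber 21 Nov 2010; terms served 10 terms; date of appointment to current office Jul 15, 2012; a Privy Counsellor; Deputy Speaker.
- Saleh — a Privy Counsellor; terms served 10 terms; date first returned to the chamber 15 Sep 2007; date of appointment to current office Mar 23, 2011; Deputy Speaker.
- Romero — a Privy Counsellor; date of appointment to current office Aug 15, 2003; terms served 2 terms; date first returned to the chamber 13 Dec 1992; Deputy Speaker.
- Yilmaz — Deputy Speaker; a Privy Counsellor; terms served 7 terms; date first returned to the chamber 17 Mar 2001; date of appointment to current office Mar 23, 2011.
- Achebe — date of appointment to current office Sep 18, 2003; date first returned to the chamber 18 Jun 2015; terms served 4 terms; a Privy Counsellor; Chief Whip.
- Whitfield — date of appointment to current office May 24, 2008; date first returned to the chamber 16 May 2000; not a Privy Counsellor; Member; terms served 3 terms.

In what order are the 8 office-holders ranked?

Romero, Yilmaz, Saleh, Eriksen, Quinn, Achebe, Whitfield, Novak

By parliamentary office: Romero, Yilmaz, Saleh and Eriksen (Deputy Speaker); then Quinn and Achebe (Chief Whip); then Whitfield and Novak (Member).
Among Romero, Yilmaz, Saleh and Eriksen, by date of appointment to current office (earlier first): Romero (Aug 15, 2003) before Yilmaz and Saleh (Mar 23, 2011) before Eriksen (Jul 15, 2012).
Among Yilmaz and Saleh, by date first returned to the chamber (earlier first): Yilmaz (17 Mar 2001) before Saleh (15 Sep 2007).
Quinn and Achebe both have date of appointment to current office Sep 18, 2003, so the next rule applies.
Among Quinn and Achebe, by date first returned to the chamber (earlier first): Quinn (23 Mar 2011) before Achebe (18 Jun 2015).
Whitfield and Novak both have date of appointment to current office May 24, 2008, so the next rule applies.
Among Whitfield and Novak, by date first returned to the chamber (earlier first): Whitfield (16 May 2000) before Novak (21 Oct 2001).
Full order: Romero, Yilmaz, Saleh, Eriksen, Quinn, Achebe, Whitfield, Novak.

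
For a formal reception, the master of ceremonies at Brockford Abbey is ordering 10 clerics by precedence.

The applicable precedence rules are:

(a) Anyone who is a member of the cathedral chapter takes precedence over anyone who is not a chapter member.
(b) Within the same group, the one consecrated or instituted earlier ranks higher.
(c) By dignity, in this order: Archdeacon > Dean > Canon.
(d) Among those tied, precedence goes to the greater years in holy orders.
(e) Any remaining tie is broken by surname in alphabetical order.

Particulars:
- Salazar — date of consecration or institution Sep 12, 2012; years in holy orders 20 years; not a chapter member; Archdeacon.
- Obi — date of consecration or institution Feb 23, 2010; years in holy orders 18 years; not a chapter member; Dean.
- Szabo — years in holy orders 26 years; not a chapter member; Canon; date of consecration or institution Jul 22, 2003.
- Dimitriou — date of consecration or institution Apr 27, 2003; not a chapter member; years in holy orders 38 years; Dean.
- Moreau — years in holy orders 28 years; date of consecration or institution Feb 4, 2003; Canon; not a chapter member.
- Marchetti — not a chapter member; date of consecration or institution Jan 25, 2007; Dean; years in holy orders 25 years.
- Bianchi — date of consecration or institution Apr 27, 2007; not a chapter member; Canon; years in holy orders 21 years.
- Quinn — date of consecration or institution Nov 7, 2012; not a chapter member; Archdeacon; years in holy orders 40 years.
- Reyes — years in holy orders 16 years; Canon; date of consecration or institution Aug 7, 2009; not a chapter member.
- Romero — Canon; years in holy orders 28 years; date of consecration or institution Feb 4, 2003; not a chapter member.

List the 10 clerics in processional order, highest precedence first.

By the first rule: Moreau, Romero, Dimitriou, Szabo, Marchetti, Bianchi, Reyes, Obi, Salazar and Quinn (each not a chapter member).
Among Moreau, Romero, Dimitriou, Szabo, Marchetti, Bianchi, Reyes, Obi, Salazar and Quinn, by date of consecration or institution (earlier first): Moreau and Romero (Feb 4, 2003) before Dimitriou (Apr 27, 2003) before Szabo (Jul 22, 2003) before Marchetti (Jan 25, 2007) before Bianchi (Apr 27, 2007) before Reyes (Aug 7, 2009) before Obi (Feb 23, 2010) before Salazar (Sep 12, 2012) before Quinn (Nov 7, 2012).
Moreau and Romero are each Canon, so the next rule applies.
Moreau and Romero both have years in holy orders 28 years, so the next rule applies.
Among Moreau and Romero, alphabetically by surname: Moreau before Romero.
Full order: Moreau, Romero, Dimitriou, Szabo, Marchetti, Bianchi, Reyes, Obi, Salazar, Quinn.

Moreau, Romero, Dimitriou, Szabo, Marchetti, Bianchi, Reyes, Obi, Salazar, Quinn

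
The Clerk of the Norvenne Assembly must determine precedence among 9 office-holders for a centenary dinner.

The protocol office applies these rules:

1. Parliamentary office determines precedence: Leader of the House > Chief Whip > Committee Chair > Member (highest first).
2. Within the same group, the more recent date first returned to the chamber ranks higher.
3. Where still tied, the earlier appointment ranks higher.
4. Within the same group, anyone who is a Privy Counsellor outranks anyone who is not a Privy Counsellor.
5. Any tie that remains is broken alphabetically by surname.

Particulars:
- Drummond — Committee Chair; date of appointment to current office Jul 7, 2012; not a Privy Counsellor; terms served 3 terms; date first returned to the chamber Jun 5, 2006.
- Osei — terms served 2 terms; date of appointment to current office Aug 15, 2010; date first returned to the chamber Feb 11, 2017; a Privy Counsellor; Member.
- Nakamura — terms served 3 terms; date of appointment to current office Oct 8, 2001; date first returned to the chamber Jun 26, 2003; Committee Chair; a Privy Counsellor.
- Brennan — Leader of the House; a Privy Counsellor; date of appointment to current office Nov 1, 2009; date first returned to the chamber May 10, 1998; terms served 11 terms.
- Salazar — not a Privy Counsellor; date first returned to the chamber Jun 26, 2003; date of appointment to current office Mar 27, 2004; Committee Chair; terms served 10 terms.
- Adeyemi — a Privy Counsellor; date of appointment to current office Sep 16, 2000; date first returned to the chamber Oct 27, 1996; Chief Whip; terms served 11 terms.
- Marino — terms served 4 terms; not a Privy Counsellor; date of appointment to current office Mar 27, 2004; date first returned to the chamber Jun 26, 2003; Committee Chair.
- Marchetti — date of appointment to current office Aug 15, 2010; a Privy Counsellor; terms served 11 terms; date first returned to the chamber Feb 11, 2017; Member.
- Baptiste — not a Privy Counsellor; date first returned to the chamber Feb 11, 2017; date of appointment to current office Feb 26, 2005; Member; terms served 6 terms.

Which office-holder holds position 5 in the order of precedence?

By parliamentary office: Brennan (Leader of the House); then Adeyemi (Chief Whip); then Drummond, Nakamura, Marino and Salazar (Committee Chair); then Baptiste, Marchetti and Osei (Member).
Among Drummond, Nakamura, Marino and Salazar, by date first returned to the chamber (later first): Drummond (Jun 5, 2006) before Nakamura, Marino and Salazar (Jun 26, 2003).
Among Nakamura, Marino and Salazar, by date of appointment to current office (earlier first): Nakamura (Oct 8, 2001) before Marino and Salazar (Mar 27, 2004).
Marino and Salazar are each not a Privy Counsellor, so the next rule applies.
Among Marino and Salazar, alphabetically by surname: Marino before Salazar.
Baptiste, Marchetti and Osei all have date first returned to the chamber Feb 11, 2017, so the next rule applies.
Among Baptiste, Marchetti and Osei, by date of appointment to current office (earlier first): Baptiste (Feb 26, 2005) before Marchetti and Osei (Aug 15, 2010).
Marchetti and Osei are each a Privy Counsellor, so the next rule applies.
Among Marchetti and Osei, alphabetically by surname: Marchetti before Osei.
Order: Brennan, Adeyemi, Drummond, Nakamura, Marino, Salazar, Baptiste, Marchetti, Osei.

Marino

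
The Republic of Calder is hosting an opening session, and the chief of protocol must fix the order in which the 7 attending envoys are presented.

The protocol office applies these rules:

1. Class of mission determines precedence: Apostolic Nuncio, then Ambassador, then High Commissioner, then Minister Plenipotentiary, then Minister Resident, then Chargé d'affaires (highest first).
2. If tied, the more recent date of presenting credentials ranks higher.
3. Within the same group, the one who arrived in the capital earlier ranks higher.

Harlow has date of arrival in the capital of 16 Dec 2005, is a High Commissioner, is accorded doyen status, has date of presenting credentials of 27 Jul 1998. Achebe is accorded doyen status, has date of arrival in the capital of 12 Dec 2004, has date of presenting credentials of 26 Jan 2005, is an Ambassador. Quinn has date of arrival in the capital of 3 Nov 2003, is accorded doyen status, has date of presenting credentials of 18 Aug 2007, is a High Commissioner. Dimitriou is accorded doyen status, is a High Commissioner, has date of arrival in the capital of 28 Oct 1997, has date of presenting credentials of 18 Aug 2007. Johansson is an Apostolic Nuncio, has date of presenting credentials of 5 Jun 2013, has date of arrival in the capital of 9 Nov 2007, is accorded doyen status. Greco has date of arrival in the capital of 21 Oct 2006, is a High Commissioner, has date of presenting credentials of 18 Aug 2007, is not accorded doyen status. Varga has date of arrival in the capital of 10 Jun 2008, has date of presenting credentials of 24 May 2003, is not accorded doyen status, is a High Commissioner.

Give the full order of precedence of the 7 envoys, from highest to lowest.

By class of mission: Johansson (Apostolic Nuncio); then Achebe (Ambassador); then Dimitriou, Quinn, Greco, Varga and Harlow (High Commissioner).
Among Dimitriou, Quinn, Greco, Varga and Harlow, by date of presenting credentials (later first): Dimitriou, Quinn and Greco (18 Aug 2007) before Varga (24 May 2003) before Harlow (27 Jul 1998).
Among Dimitriou, Quinn and Greco, by date of arrival in the capital (earlier first): Dimitriou (28 Oct 1997) before Quinn (3 Nov 2003) before Greco (21 Oct 2006).
Full order: Johansson, Achebe, Dimitriou, Quinn, Greco, Varga, Harlow.

Johansson, Achebe, Dimitriou, Quinn, Greco, Varga, Harlow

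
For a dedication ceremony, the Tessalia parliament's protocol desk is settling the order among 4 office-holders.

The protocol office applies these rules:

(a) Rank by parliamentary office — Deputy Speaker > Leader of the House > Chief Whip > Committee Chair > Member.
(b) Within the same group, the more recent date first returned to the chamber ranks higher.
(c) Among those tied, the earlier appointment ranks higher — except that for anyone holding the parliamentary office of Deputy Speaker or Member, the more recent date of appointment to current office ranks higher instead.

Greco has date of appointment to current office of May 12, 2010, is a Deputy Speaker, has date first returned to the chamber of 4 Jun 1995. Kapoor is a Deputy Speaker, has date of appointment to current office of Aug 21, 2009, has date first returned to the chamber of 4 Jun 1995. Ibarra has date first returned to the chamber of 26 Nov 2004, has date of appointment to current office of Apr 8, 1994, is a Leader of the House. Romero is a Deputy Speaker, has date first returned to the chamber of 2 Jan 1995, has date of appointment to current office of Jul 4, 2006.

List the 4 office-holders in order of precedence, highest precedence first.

Greco, Kapoor, Romero, Ibarra

By parliamentary office: Greco, Kapoor and Romero (Deputy Speaker); then Ibarra (Leader of the House).
Among Greco, Kapoor and Romero, by date first returned to the chamber (later first): Greco and Kapoor (4 Jun 1995) before Romero (2 Jan 1995).
Among Greco and Kapoor, by date of appointment to current office (later first) (reversed rule for this group): Greco (May 12, 2010) before Kapoor (Aug 21, 2009).
Full order: Greco, Kapoor, Romero, Ibarra.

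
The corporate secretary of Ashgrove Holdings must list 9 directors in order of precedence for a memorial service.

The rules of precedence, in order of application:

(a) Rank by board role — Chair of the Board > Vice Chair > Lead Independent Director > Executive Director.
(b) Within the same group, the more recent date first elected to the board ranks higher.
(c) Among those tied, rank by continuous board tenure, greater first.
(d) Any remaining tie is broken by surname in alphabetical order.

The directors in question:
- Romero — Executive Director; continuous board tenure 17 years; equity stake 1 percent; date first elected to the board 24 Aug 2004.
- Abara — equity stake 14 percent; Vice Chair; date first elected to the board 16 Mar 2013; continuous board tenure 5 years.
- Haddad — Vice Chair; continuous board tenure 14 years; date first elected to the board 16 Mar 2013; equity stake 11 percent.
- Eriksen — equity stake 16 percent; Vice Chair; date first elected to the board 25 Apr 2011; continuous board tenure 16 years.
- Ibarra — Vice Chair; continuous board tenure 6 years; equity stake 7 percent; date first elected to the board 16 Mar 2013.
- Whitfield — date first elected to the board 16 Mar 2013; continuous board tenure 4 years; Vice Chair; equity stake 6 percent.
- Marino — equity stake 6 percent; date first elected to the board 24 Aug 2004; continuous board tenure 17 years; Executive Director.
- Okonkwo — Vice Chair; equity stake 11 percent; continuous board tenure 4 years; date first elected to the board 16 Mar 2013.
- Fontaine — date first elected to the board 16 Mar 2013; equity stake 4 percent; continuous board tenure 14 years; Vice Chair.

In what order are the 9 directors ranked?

By board role: Fontaine, Haddad, Ibarra, Abara, Okonkwo, Whitfield and Eriksen (Vice Chair); then Marino and Romero (Executive Director).
Among Fontaine, Haddad, Ibarra, Abara, Okonkwo, Whitfield and Eriksen, by date first elected to the board (later first): Fontaine, Haddad, Ibarra, Abara, Okonkwo and Whitfield (16 Mar 2013) before Eriksen (25 Apr 2011).
Among Fontaine, Haddad, Ibarra, Abara, Okonkwo and Whitfield, by continuous board tenure (higher first): Fontaine and Haddad (14 years) before Ibarra (6 years) before Abara (5 years) before Okonkwo and Whitfield (4 years).
Among Fontaine and Haddad, alphabetically by surname: Fontaine before Haddad.
Among Okonkwo and Whitfield, alphabetically by surname: Okonkwo before Whitfield.
Marino and Romero both have date first elected to the board 24 Aug 2004, so the next rule applies.
Marino and Romero both have continuous board tenure 17 years, so the next rule applies.
Among Marino and Romero, alphabetically by surname: Marino before Romero.
Full order: Fontaine, Haddad, Ibarra, Abara, Okonkwo, Whitfield, Eriksen, Marino, Romero.

Fontaine, Haddad, Ibarra, Abara, Okonkwo, Whitfield, Eriksen, Marino, Romero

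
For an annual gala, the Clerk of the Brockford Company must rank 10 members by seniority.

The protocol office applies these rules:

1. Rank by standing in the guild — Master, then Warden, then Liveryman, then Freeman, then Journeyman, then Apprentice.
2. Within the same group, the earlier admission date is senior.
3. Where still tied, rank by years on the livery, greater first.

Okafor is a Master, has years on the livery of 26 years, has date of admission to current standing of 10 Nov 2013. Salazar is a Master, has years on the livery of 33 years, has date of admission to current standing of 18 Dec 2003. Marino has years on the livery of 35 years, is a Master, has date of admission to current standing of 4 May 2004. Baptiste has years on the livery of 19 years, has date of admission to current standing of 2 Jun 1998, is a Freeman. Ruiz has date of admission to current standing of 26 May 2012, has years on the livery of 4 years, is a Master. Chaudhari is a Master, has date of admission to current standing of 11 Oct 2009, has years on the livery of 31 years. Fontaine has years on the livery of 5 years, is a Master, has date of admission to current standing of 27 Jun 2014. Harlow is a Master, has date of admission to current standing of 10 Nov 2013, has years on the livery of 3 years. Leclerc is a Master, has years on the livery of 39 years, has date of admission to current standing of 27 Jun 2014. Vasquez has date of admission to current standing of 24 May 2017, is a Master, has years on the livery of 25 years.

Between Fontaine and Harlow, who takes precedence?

Harlow

By standing in the guild: Salazar, Marino, Chaudhari, Ruiz, Okafor, Harlow, Leclerc, Fontaine and Vasquez (Master); then Baptiste (Freeman).
Among Salazar, Marino, Chaudhari, Ruiz, Okafor, Harlow, Leclerc, Fontaine and Vasquez, by date of admission to current standing (earlier first): Salazar (18 Dec 2003) before Marino (4 May 2004) before Chaudhari (11 Oct 2009) before Ruiz (26 May 2012) before Okafor and Harlow (10 Nov 2013) before Leclerc and Fontaine (27 Jun 2014) before Vasquez (24 May 2017).
Among Okafor and Harlow, by years on the livery (higher first): Okafor (26 years) before Harlow (3 years).
Among Leclerc and Fontaine, by years on the livery (higher first): Leclerc (39 years) before Fontaine (5 years).
So Harlow takes precedence.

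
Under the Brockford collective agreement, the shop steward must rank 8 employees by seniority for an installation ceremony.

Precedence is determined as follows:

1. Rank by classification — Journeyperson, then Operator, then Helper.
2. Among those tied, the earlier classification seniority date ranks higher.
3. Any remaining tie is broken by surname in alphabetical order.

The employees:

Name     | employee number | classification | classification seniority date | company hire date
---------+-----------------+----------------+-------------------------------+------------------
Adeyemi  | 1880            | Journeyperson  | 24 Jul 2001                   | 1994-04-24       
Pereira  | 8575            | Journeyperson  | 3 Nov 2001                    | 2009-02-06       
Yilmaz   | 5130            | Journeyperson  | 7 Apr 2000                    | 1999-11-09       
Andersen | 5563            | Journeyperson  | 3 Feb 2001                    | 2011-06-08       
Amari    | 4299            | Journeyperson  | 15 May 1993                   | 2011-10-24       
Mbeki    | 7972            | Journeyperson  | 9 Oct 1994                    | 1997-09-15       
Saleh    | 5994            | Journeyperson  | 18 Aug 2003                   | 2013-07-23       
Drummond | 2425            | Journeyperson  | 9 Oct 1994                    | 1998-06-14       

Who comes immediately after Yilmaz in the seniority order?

Andersen

By classification: Amari, Drummond, Mbeki, Yilmaz, Andersen, Adeyemi, Pereira and Saleh (Journeyperson).
Among Amari, Drummond, Mbeki, Yilmaz, Andersen, Adeyemi, Pereira and Saleh, by classification seniority date (earlier first): Amari (15 May 1993) before Drummond and Mbeki (9 Oct 1994) before Yilmaz (7 Apr 2000) before Andersen (3 Feb 2001) before Adeyemi (24 Jul 2001) before Pereira (3 Nov 2001) before Saleh (18 Aug 2003).
Among Drummond and Mbeki, alphabetically by surname: Drummond before Mbeki.
Order: Amari, Drummond, Mbeki, Yilmaz, Andersen, Adeyemi, Pereira, Saleh.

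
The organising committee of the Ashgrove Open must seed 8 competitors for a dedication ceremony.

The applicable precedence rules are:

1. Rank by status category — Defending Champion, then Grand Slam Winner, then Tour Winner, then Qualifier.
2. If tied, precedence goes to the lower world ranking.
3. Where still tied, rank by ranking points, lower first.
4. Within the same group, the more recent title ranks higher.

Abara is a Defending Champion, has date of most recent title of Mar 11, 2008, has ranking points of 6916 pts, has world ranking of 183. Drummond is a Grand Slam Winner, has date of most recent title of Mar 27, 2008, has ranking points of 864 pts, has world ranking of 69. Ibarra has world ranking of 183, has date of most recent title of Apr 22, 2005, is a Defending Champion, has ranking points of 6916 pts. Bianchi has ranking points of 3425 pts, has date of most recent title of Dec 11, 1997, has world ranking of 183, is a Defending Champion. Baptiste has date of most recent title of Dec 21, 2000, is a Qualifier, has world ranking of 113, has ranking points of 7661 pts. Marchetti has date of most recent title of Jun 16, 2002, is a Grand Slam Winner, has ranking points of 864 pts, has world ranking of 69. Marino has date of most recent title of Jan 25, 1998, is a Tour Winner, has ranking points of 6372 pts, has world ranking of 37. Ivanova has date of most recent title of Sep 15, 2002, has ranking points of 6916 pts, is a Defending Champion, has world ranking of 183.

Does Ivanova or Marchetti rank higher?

Ivanova

By status category: Bianchi, Abara, Ibarra and Ivanova (Defending Champion); then Drummond and Marchetti (Grand Slam Winner); then Marino (Tour Winner); then Baptiste (Qualifier).
Bianchi, Abara, Ibarra and Ivanova all have world ranking 183, so the next rule applies.
Among Bianchi, Abara, Ibarra and Ivanova, by ranking points (lower first): Bianchi (3425 pts) before Abara, Ibarra and Ivanova (6916 pts).
Among Abara, Ibarra and Ivanova, by date of most recent title (later first): Abara (Mar 11, 2008) before Ibarra (Apr 22, 2005) before Ivanova (Sep 15, 2002).
Drummond and Marchetti both have world ranking 69, so the next rule applies.
Drummond and Marchetti both have ranking points 864 pts, so the next rule applies.
Among Drummond and Marchetti, by date of most recent title (later first): Drummond (Mar 27, 2008) before Marchetti (Jun 16, 2002).
So Ivanova takes precedence.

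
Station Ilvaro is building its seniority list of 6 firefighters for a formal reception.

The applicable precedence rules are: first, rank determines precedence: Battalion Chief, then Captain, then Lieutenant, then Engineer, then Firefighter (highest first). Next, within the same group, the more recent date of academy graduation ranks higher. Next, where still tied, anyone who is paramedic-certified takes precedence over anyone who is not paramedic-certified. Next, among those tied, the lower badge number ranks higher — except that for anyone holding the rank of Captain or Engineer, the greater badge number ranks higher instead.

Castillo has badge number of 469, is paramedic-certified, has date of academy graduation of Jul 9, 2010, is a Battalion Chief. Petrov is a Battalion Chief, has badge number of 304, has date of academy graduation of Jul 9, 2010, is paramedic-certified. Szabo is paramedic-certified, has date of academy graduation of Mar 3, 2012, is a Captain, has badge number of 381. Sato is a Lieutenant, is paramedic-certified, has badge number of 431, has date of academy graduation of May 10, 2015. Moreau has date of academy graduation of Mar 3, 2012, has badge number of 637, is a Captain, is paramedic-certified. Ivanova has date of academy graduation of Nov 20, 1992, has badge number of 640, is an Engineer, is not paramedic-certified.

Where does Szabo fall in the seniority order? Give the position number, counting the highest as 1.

4

By rank: Petrov and Castillo (Battalion Chief); then Moreau and Szabo (Captain); then Sato (Lieutenant); then Ivanova (Engineer).
Petrov and Castillo both have date of academy graduation Jul 9, 2010, so the next rule applies.
Petrov and Castillo are each paramedic-certified, so the next rule applies.
Among Petrov and Castillo, by badge number (lower first): Petrov (304) before Castillo (469).
Moreau and Szabo both have date of academy graduation Mar 3, 2012, so the next rule applies.
Moreau and Szabo are each paramedic-certified, so the next rule applies.
Among Moreau and Szabo, by badge number (higher first) (reversed rule for this group): Moreau (637) before Szabo (381).
Order: Petrov, Castillo, Moreau, Szabo, Sato, Ivanova. So position 4.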